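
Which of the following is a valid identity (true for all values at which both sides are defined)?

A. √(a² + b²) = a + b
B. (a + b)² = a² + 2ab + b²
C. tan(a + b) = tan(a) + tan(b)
A: fails at (1, 4) — LHS = √(17) ≈ 4.123, RHS = 5.
B: holds — e.g. at (4, 5), both sides equal 81.
C: fails at (3, 5) — LHS = tan(8) ≈ -6.8, RHS = tan(5) + tan(3) ≈ -3.523.

Answer: B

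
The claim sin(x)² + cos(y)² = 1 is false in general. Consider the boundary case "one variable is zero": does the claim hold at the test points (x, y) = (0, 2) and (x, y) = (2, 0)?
At (0, 2): LHS = cos(2)² ≈ 0.1732 ≠ RHS = 1
At (2, 0): LHS = sin(2)² + 1 ≈ 1.827 ≠ RHS = 1

Answer: No, fails at both test points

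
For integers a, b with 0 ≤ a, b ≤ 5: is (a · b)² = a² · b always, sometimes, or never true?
It holds at (a, b) = (0, 2) (both sides equal 0), but fails at (a, b) = (2, 3) (LHS = 36, RHS = 12).

Answer: Sometimes true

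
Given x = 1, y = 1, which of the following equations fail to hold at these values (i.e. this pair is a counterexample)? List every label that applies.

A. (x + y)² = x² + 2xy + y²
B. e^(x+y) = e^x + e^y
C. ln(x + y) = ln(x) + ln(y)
B, C

Evaluating each claim at the given values:
A. LHS = 4, RHS = 4 → holds here (LHS = RHS)
B. LHS = e^2 ≈ 7.389, RHS = 2·e ≈ 5.437 → fails here (LHS ≠ RHS)
C. LHS = ln(2) ≈ 0.6931, RHS = 0 → fails here (LHS ≠ RHS)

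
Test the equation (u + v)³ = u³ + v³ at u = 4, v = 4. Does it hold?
Substituting u = 4, v = 4:

LHS = (4 + 4)³ = 512
RHS = 4³ + 4³ = 128

LHS ≠ RHS, so the equation does not hold at this point.

Answer: Fails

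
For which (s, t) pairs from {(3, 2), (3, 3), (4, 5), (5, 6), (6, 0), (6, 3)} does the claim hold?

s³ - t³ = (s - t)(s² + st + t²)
Testing each pair:
(3, 2): LHS = 19, RHS = 19 → holds
(3, 3): LHS = 0, RHS = 0 → holds
(4, 5): LHS = -61, RHS = -61 → holds
(5, 6): LHS = -91, RHS = -91 → holds
(6, 0): LHS = 216, RHS = 216 → holds
(6, 3): LHS = 189, RHS = 189 → holds

Every pair satisfies the claim.

Answer: All pairs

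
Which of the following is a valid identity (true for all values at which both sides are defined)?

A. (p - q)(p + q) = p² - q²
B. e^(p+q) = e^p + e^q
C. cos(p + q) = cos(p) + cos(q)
A: holds — e.g. at (0, 1), both sides equal -1.
B: fails at (4, 4) — LHS = e^8 ≈ 2981, RHS = 2·e^4 ≈ 109.2.
C: fails at (6, 7) — LHS = cos(13) ≈ 0.9074, RHS = cos(7) + cos(6) ≈ 1.714.

Answer: A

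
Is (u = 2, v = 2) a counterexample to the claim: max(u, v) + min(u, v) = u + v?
No

Substituting u = 2, v = 2:
LHS = max(2, 2) + min(2, 2) = 4
RHS = 2 + 2 = 4

The sides agree, so this pair does not disprove the claim.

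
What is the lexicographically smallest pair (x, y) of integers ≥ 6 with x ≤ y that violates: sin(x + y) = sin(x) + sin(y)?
Substituting (6, 6) into the claim:
LHS = sin(6 + 6) = sin(12) ≈ -0.5366
RHS = sin(6) + sin(6) = 2·sin(6) ≈ -0.5588

Since LHS ≠ RHS, this pair disproves the claim, and no lexicographically smaller pair (x ≤ y, integers ≥ 6) does.

For instance (7, 13) is also a counterexample (LHS = sin(20) ≈ 0.9129, RHS = sin(13) + sin(7) ≈ 1.077), but it's lexicographically larger.

Answer: (x, y) = (6, 6)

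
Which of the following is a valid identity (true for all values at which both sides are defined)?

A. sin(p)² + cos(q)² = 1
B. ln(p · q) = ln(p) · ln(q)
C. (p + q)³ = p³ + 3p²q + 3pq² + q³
A: fails at (4, 6) — LHS = sin(4)² + cos(6)² ≈ 1.495, RHS = 1.
B: fails at (3, 5) — LHS = ln(15) ≈ 2.708, RHS = ln(3)·ln(5) ≈ 1.768.
C: holds — e.g. at (2, 3), both sides equal 125.

Answer: C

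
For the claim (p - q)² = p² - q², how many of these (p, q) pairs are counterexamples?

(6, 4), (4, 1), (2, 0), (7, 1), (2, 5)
Testing each pair:
(6, 4): LHS = 4, RHS = 20 → counterexample
(4, 1): LHS = 9, RHS = 15 → counterexample
(2, 0): LHS = 4, RHS = 4 → satisfies claim
(7, 1): LHS = 36, RHS = 48 → counterexample
(2, 5): LHS = 9, RHS = -21 → counterexample

That makes 4 counterexamples.

Answer: 4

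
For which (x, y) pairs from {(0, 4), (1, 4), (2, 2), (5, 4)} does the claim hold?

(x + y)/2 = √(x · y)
(2, 2)

Testing each pair:
(0, 4): LHS = 2, RHS = 0 → fails
(1, 4): LHS = 5/2, RHS = 2 → fails
(2, 2): LHS = 2, RHS = 2 → holds
(5, 4): LHS = 9/2, RHS = 2·√(5) ≈ 4.472 → fails

1 of 4 pairs satisfies the claim.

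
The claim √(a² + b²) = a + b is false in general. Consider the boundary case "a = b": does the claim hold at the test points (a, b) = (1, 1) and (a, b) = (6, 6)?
No, fails at both test points

At (1, 1): LHS = √(2) ≈ 1.414 ≠ RHS = 2
At (6, 6): LHS = 6·√(2) ≈ 8.485 ≠ RHS = 12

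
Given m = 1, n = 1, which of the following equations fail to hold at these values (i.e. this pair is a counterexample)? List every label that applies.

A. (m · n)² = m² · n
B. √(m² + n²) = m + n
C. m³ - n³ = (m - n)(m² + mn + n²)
Evaluating each claim at the given values:
A. LHS = 1, RHS = 1 → holds here (LHS = RHS)
B. LHS = √(2) ≈ 1.414, RHS = 2 → fails here (LHS ≠ RHS)
C. LHS = 0, RHS = 0 → holds here (LHS = RHS)

Answer: B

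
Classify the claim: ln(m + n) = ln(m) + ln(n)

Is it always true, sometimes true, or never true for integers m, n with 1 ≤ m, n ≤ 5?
It holds at (m, n) = (2, 2) (both sides equal ln(4) ≈ 1.386), but fails at (m, n) = (2, 5) (LHS = ln(7) ≈ 1.946, RHS = ln(2) + ln(5) ≈ 2.303).

Answer: Sometimes true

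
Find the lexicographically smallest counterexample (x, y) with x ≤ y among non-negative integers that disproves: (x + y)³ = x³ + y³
Substituting (1, 1) into the claim:
LHS = (1 + 1)³ = 8
RHS = 1³ + 1³ = 2

Since LHS ≠ RHS, this pair disproves the claim, and no lexicographically smaller pair (x ≤ y, non-negative integers) does.

For instance (1, 4) is also a counterexample (LHS = 125, RHS = 65), but it's lexicographically larger.

Answer: (x, y) = (1, 1)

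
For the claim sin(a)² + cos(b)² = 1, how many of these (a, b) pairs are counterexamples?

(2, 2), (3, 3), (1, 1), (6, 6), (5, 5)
Testing each pair:
(2, 2): LHS = cos(2)² + sin(2)² = 1, RHS = 1 → satisfies claim
(3, 3): LHS = sin(3)² + cos(3)² = 1, RHS = 1 → satisfies claim
(1, 1): LHS = cos(1)² + sin(1)² = 1, RHS = 1 → satisfies claim
(6, 6): LHS = sin(6)² + cos(6)² = 1, RHS = 1 → satisfies claim
(5, 5): LHS = cos(5)² + sin(5)² = 1, RHS = 1 → satisfies claim

That makes 0 counterexamples.

Answer: 0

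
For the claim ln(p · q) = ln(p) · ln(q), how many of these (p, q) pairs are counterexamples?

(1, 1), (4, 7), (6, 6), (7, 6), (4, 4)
4

Testing each pair:
(1, 1): LHS = 0, RHS = 0 → satisfies claim
(4, 7): LHS = ln(28) ≈ 3.332, RHS = ln(4)·ln(7) ≈ 2.698 → counterexample
(6, 6): LHS = ln(36) ≈ 3.584, RHS = ln(6)² ≈ 3.21 → counterexample
(7, 6): LHS = ln(42) ≈ 3.738, RHS = ln(6)·ln(7) ≈ 3.487 → counterexample
(4, 4): LHS = ln(16) ≈ 2.773, RHS = ln(4)² ≈ 1.922 → counterexample

That makes 4 counterexamples.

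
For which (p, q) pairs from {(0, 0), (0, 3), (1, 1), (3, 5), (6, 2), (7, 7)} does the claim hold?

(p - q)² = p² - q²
(0, 0), (1, 1), (7, 7)

Testing each pair:
(0, 0): LHS = 0, RHS = 0 → holds
(0, 3): LHS = 9, RHS = -9 → fails
(1, 1): LHS = 0, RHS = 0 → holds
(3, 5): LHS = 4, RHS = -16 → fails
(6, 2): LHS = 16, RHS = 32 → fails
(7, 7): LHS = 0, RHS = 0 → holds

3 of 6 pairs satisfy the claim.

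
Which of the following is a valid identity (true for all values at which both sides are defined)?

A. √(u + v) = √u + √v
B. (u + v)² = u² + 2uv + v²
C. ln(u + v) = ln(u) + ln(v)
A: fails at (1, 2) — LHS = √(3) ≈ 1.732, RHS = 1 + √(2) ≈ 2.414.
B: holds — e.g. at (1, 3), both sides equal 16.
C: fails at (1, 4) — LHS = ln(5) ≈ 1.609, RHS = ln(4) ≈ 1.386.

Answer: B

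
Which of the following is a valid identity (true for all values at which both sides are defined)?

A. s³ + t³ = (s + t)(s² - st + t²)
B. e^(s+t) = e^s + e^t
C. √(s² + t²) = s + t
A: holds — e.g. at (3, 5), both sides equal 152.
B: fails at (3, 5) — LHS = e^8 ≈ 2981, RHS = e^3 + e^5 ≈ 168.5.
C: fails at (6, 7) — LHS = √(85) ≈ 9.22, RHS = 13.

Answer: A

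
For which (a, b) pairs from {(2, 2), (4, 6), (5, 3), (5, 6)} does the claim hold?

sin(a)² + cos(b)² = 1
(2, 2)

Testing each pair:
(2, 2): LHS = cos(2)² + sin(2)² = 1, RHS = 1 → holds
(4, 6): LHS = sin(4)² + cos(6)² ≈ 1.495, RHS = 1 → fails
(5, 3): LHS = sin(5)² + cos(3)² ≈ 1.9, RHS = 1 → fails
(5, 6): LHS = sin(5)² + cos(6)² ≈ 1.841, RHS = 1 → fails

1 of 4 pairs satisfies the claim.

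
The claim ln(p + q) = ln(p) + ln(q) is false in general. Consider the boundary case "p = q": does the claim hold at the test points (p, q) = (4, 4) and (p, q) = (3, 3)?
No, fails at both test points

At (4, 4): LHS = ln(8) ≈ 2.079 ≠ RHS = 2·ln(4) ≈ 2.773
At (3, 3): LHS = ln(6) ≈ 1.792 ≠ RHS = 2·ln(3) ≈ 2.197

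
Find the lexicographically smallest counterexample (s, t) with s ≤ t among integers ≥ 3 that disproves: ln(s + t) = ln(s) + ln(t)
Substituting (3, 3) into the claim:
LHS = ln(3 + 3) = ln(6) ≈ 1.792
RHS = ln(3) + ln(3) = 2·ln(3) ≈ 2.197

Since LHS ≠ RHS, this pair disproves the claim, and no lexicographically smaller pair (s ≤ t, integers ≥ 3) does.

For instance (6, 10) is also a counterexample (LHS = ln(16) ≈ 2.773, RHS = ln(6) + ln(10) ≈ 4.094), but it's lexicographically larger.

Answer: (s, t) = (3, 3)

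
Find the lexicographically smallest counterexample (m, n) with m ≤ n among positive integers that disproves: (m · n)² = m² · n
(m, n) = (1, 2)

Substituting (1, 2) into the claim:
LHS = (1 · 2)² = 4
RHS = 1² · 2 = 2

Since LHS ≠ RHS, this pair disproves the claim, and no lexicographically smaller pair (m ≤ n, positive integers) does.

For instance (1, 8) is also a counterexample (LHS = 64, RHS = 8), but it's lexicographically larger.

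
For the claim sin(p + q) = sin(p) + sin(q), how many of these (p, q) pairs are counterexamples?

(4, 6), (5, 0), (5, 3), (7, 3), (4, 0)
3

Testing each pair:
(4, 6): LHS = sin(10) ≈ -0.544, RHS = sin(4) + sin(6) ≈ -1.036 → counterexample
(5, 0): LHS = sin(5) ≈ -0.9589, RHS = sin(5) ≈ -0.9589 → satisfies claim
(5, 3): LHS = sin(8) ≈ 0.9894, RHS = sin(5) + sin(3) ≈ -0.8178 → counterexample
(7, 3): LHS = sin(10) ≈ -0.544, RHS = sin(3) + sin(7) ≈ 0.7981 → counterexample
(4, 0): LHS = sin(4) ≈ -0.7568, RHS = sin(4) ≈ -0.7568 → satisfies claim

That makes 3 counterexamples.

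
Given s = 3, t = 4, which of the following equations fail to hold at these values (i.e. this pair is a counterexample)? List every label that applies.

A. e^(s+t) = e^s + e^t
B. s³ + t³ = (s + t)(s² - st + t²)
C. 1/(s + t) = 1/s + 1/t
A, C

Evaluating each claim at the given values:
A. LHS = e^7 ≈ 1097, RHS = e^3 + e^4 ≈ 74.68 → fails here (LHS ≠ RHS)
B. LHS = 91, RHS = 91 → holds here (LHS = RHS)
C. LHS = 1/7, RHS = 7/12 → fails here (LHS ≠ RHS)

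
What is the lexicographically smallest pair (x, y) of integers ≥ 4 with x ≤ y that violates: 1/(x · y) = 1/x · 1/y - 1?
Substituting (4, 4) into the claim:
LHS = 1/(4 · 4) = 1/16
RHS = 1/4 · 1/4 - 1 = -15/16

Since LHS ≠ RHS, this pair disproves the claim, and no lexicographically smaller pair (x ≤ y, integers ≥ 4) does.

For instance (7, 7) is also a counterexample (LHS = 1/49, RHS = -48/49), but it's lexicographically larger.

Answer: (x, y) = (4, 4)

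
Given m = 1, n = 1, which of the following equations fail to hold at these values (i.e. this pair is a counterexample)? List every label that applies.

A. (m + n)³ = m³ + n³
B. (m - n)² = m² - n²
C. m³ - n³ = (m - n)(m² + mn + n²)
Evaluating each claim at the given values:
A. LHS = 8, RHS = 2 → fails here (LHS ≠ RHS)
B. LHS = 0, RHS = 0 → holds here (LHS = RHS)
C. LHS = 0, RHS = 0 → holds here (LHS = RHS)

Answer: A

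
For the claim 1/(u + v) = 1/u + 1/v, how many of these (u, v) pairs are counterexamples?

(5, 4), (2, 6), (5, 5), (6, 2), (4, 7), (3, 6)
6

Testing each pair:
(5, 4): LHS = 1/9, RHS = 9/20 → counterexample
(2, 6): LHS = 1/8, RHS = 2/3 → counterexample
(5, 5): LHS = 1/10, RHS = 2/5 → counterexample
(6, 2): LHS = 1/8, RHS = 2/3 → counterexample
(4, 7): LHS = 1/11, RHS = 11/28 → counterexample
(3, 6): LHS = 1/9, RHS = 1/2 → counterexample

That makes 6 counterexamples.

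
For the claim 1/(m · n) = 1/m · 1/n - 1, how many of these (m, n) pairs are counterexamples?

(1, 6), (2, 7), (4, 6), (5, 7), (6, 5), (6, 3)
6

Testing each pair:
(1, 6): LHS = 1/6, RHS = -5/6 → counterexample
(2, 7): LHS = 1/14, RHS = -13/14 → counterexample
(4, 6): LHS = 1/24, RHS = -23/24 → counterexample
(5, 7): LHS = 1/35, RHS = -34/35 → counterexample
(6, 5): LHS = 1/30, RHS = -29/30 → counterexample
(6, 3): LHS = 1/18, RHS = -17/18 → counterexample

That makes 6 counterexamples.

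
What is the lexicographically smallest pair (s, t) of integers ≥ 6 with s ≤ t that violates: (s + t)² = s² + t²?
(s, t) = (6, 6)

Substituting (6, 6) into the claim:
LHS = (6 + 6)² = 144
RHS = 6² + 6² = 72

Since LHS ≠ RHS, this pair disproves the claim, and no lexicographically smaller pair (s ≤ t, integers ≥ 6) does.

For instance (9, 11) is also a counterexample (LHS = 400, RHS = 202), but it's lexicographically larger.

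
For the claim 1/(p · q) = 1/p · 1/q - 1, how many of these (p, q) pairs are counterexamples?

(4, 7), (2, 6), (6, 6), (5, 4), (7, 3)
Testing each pair:
(4, 7): LHS = 1/28, RHS = -27/28 → counterexample
(2, 6): LHS = 1/12, RHS = -11/12 → counterexample
(6, 6): LHS = 1/36, RHS = -35/36 → counterexample
(5, 4): LHS = 1/20, RHS = -19/20 → counterexample
(7, 3): LHS = 1/21, RHS = -20/21 → counterexample

That makes 5 counterexamples.

Answer: 5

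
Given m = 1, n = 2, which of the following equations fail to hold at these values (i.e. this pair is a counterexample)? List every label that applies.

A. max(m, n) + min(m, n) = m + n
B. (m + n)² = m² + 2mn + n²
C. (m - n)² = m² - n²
Evaluating each claim at the given values:
A. LHS = 3, RHS = 3 → holds here (LHS = RHS)
B. LHS = 9, RHS = 9 → holds here (LHS = RHS)
C. LHS = 1, RHS = -3 → fails here (LHS ≠ RHS)

Answer: C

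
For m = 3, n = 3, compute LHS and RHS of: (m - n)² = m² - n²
LHS = (3 - 3)² = 0
RHS = 3² - 3² = 0

LHS = RHS: the two sides agree.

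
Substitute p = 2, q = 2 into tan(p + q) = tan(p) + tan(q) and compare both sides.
LHS = tan(2 + 2) = tan(4) ≈ 1.158
RHS = tan(2) + tan(2) = 2·tan(2) ≈ -4.37

LHS ≠ RHS (they differ by about 5.528), so the equation does not hold here.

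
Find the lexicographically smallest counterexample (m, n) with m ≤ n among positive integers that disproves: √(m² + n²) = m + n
Substituting (1, 1) into the claim:
LHS = √(1² + 1²) = √(2) ≈ 1.414
RHS = 1 + 1 = 2

Since LHS ≠ RHS, this pair disproves the claim, and no lexicographically smaller pair (m ≤ n, positive integers) does.

For instance (1, 4) is also a counterexample (LHS = √(17) ≈ 4.123, RHS = 5), but it's lexicographically larger.

Answer: (m, n) = (1, 1)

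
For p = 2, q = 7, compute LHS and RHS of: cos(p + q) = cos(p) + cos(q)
LHS = cos(2 + 7) = cos(9) ≈ -0.9111
RHS = cos(2) + cos(7) ≈ 0.3378

LHS ≠ RHS (they differ by about 1.249), so the equation does not hold here.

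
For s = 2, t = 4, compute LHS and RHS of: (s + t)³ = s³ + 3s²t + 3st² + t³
LHS = (2 + 4)³ = 216
RHS = 2³ + 3·2²·4 + 3·2·4² + 4³ = 216

LHS = RHS: the two sides agree.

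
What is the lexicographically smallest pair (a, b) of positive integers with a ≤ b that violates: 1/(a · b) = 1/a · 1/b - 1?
Substituting (1, 1) into the claim:
LHS = 1/(1 · 1) = 1
RHS = 1/1 · 1/1 - 1 = 0

Since LHS ≠ RHS, this pair disproves the claim, and no lexicographically smaller pair (a ≤ b, positive integers) does.

For instance (1, 2) is also a counterexample (LHS = 1/2, RHS = -1/2), but it's lexicographically larger.

Answer: (a, b) = (1, 1)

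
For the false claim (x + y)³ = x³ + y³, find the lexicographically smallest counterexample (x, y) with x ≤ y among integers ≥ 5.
(x, y) = (5, 5)

Substituting (5, 5) into the claim:
LHS = (5 + 5)³ = 1000
RHS = 5³ + 5³ = 250

Since LHS ≠ RHS, this pair disproves the claim, and no lexicographically smaller pair (x ≤ y, integers ≥ 5) does.

For instance (6, 12) is also a counterexample (LHS = 5832, RHS = 1944), but it's lexicographically larger.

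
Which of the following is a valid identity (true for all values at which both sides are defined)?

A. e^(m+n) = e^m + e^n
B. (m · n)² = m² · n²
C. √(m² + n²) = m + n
B

A: fails at (1, 1) — LHS = e^2 ≈ 7.389, RHS = 2·e ≈ 5.437.
B: holds — e.g. at (3, 5), both sides equal 225.
C: fails at (2, 7) — LHS = √(53) ≈ 7.28, RHS = 9.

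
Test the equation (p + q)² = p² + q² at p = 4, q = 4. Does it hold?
Substituting p = 4, q = 4:

LHS = (4 + 4)² = 64
RHS = 4² + 4² = 32

LHS ≠ RHS, so the equation does not hold at this point.

Answer: Fails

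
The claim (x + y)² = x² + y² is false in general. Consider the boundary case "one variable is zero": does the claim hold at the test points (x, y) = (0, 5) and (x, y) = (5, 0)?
Yes, holds at both test points

At (0, 5): LHS = 25, RHS = 25 → equal
At (5, 0): LHS = 25, RHS = 25 → equal

So the claim does hold at both of these boundary points, even though it is not an identity.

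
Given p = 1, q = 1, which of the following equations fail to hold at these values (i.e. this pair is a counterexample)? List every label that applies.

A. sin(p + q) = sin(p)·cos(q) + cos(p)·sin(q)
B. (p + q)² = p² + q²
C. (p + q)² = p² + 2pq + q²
B

Evaluating each claim at the given values:
A. LHS = sin(2) ≈ 0.9093, RHS = 2·sin(1)·cos(1) ≈ 0.9093 → holds here (LHS = RHS)
B. LHS = 4, RHS = 2 → fails here (LHS ≠ RHS)
C. LHS = 4, RHS = 4 → holds here (LHS = RHS)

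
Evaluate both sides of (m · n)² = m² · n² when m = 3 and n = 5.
LHS = (3 · 5)² = 225
RHS = 3² · 5² = 225

LHS = RHS: the two sides agree.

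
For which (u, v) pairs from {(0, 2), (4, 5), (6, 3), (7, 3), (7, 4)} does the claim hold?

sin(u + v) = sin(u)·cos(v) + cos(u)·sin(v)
Testing each pair:
(0, 2): LHS = sin(2) ≈ 0.9093, RHS = sin(2) ≈ 0.9093 → holds
(4, 5): LHS = sin(9) ≈ 0.4121, RHS = sin(4)·cos(5) + sin(5)·cos(4) ≈ 0.4121 → holds
(6, 3): LHS = sin(9) ≈ 0.4121, RHS = sin(3)·cos(6) + sin(6)·cos(3) ≈ 0.4121 → holds
(7, 3): LHS = sin(10) ≈ -0.544, RHS = sin(7)·cos(3) + sin(3)·cos(7) ≈ -0.544 → holds
(7, 4): LHS = sin(11) ≈ -1, RHS = sin(4)·cos(7) + sin(7)·cos(4) ≈ -1 → holds

Every pair satisfies the claim.

Answer: All pairs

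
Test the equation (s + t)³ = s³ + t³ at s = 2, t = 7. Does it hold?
Fails

Substituting s = 2, t = 7:

LHS = (2 + 7)³ = 729
RHS = 2³ + 7³ = 351

LHS ≠ RHS, so the equation does not hold at this point.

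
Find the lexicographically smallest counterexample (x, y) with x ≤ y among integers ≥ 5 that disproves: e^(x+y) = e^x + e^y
(x, y) = (5, 5)

Substituting (5, 5) into the claim:
LHS = e^(5+5) = e^10 ≈ 22026.5
RHS = e^5 + e^5 = 2·e^5 ≈ 296.8

Since LHS ≠ RHS, this pair disproves the claim, and no lexicographically smaller pair (x ≤ y, integers ≥ 5) does.

For instance (7, 8) is also a counterexample (LHS = e^15 ≈ 3269017.4, RHS = e^7 + e^8 ≈ 4078), but it's lexicographically larger.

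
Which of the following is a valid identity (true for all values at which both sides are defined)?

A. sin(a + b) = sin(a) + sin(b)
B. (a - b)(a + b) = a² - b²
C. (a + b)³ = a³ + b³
B

A: fails at (1, 1) — LHS = sin(2) ≈ 0.9093, RHS = 2·sin(1) ≈ 1.683.
B: holds — e.g. at (4, 4), both sides equal 0.
C: fails at (3, 4) — LHS = 343, RHS = 91.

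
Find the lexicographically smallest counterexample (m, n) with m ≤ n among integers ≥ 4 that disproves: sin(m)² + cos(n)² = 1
(m, n) = (4, 5)

Substituting (4, 5) into the claim:
LHS = sin(4)² + cos(5)² ≈ 0.6532
RHS = 1

Since LHS ≠ RHS, this pair disproves the claim, and no lexicographically smaller pair (m ≤ n, integers ≥ 4) does.

For instance (4, 9) is also a counterexample (LHS = sin(4)² + cos(9)² ≈ 1.403, RHS = 1), but it's lexicographically larger.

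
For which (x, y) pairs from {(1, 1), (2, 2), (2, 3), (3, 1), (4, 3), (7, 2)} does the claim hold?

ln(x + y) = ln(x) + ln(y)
(2, 2)

Testing each pair:
(1, 1): LHS = ln(2) ≈ 0.6931, RHS = 0 → fails
(2, 2): LHS = ln(4) ≈ 1.386, RHS = 2·ln(2) ≈ 1.386 → holds
(2, 3): LHS = ln(5) ≈ 1.609, RHS = ln(2) + ln(3) ≈ 1.792 → fails
(3, 1): LHS = ln(4) ≈ 1.386, RHS = ln(3) ≈ 1.099 → fails
(4, 3): LHS = ln(7) ≈ 1.946, RHS = ln(3) + ln(4) ≈ 2.485 → fails
(7, 2): LHS = ln(9) ≈ 2.197, RHS = ln(2) + ln(7) ≈ 2.639 → fails

1 of 6 pairs satisfies the claim.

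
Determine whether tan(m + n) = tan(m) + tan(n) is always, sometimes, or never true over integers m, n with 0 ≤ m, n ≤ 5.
It holds at (m, n) = (0, 1) (both sides equal tan(1) ≈ 1.557), but fails at (m, n) = (5, 3) (LHS = tan(8) ≈ -6.8, RHS = tan(5) + tan(3) ≈ -3.523).

Answer: Sometimes true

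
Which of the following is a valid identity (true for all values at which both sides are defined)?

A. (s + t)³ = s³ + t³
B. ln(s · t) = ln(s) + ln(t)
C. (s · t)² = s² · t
B

A: fails at (3, 3) — LHS = 216, RHS = 54.
B: holds — e.g. at (6, 7), both sides equal ln(42) ≈ 3.738.
C: fails at (3, 4) — LHS = 144, RHS = 36.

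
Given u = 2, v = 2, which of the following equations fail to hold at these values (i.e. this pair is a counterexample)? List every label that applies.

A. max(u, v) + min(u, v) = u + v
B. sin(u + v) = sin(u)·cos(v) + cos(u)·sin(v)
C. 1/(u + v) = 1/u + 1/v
Evaluating each claim at the given values:
A. LHS = 4, RHS = 4 → holds here (LHS = RHS)
B. LHS = sin(4) ≈ -0.7568, RHS = 2·sin(2)·cos(2) ≈ -0.7568 → holds here (LHS = RHS)
C. LHS = 1/4, RHS = 1 → fails here (LHS ≠ RHS)

Answer: C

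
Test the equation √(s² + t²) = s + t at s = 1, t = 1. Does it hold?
Substituting s = 1, t = 1:

LHS = √(1² + 1²) = √(2) ≈ 1.414
RHS = 1 + 1 = 2

LHS ≠ RHS, so the equation does not hold at this point.

Answer: Fails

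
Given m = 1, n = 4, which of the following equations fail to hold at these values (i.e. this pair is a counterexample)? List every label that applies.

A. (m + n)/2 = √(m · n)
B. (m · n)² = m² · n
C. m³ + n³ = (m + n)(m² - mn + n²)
Evaluating each claim at the given values:
A. LHS = 5/2, RHS = 2 → fails here (LHS ≠ RHS)
B. LHS = 16, RHS = 4 → fails here (LHS ≠ RHS)
C. LHS = 65, RHS = 65 → holds here (LHS = RHS)

Answer: A, B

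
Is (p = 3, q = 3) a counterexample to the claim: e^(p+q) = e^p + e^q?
Substituting p = 3, q = 3:
LHS = e^(3+3) = e^6 ≈ 403.4
RHS = e^3 + e^3 = 2·e^3 ≈ 40.17

Since LHS ≠ RHS, this pair disproves the claim.

Answer: Yes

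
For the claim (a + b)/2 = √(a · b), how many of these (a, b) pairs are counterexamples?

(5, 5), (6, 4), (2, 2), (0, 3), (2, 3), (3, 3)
3

Testing each pair:
(5, 5): LHS = 5, RHS = 5 → satisfies claim
(6, 4): LHS = 5, RHS = 2·√(6) ≈ 4.899 → counterexample
(2, 2): LHS = 2, RHS = 2 → satisfies claim
(0, 3): LHS = 3/2, RHS = 0 → counterexample
(2, 3): LHS = 5/2, RHS = √(6) ≈ 2.449 → counterexample
(3, 3): LHS = 3, RHS = 3 → satisfies claim

That makes 3 counterexamples.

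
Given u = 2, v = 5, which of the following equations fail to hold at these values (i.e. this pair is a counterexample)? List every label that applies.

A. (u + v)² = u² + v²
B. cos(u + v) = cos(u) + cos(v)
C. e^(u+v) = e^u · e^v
Evaluating each claim at the given values:
A. LHS = 49, RHS = 29 → fails here (LHS ≠ RHS)
B. LHS = cos(7) ≈ 0.7539, RHS = cos(2) + cos(5) ≈ -0.1325 → fails here (LHS ≠ RHS)
C. LHS = e^7 ≈ 1097, RHS = e^7 ≈ 1097 → holds here (LHS = RHS)

Answer: A, B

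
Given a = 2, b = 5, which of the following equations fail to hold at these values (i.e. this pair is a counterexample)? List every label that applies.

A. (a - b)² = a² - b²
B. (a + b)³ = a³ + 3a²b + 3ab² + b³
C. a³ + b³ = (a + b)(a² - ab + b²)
Evaluating each claim at the given values:
A. LHS = 9, RHS = -21 → fails here (LHS ≠ RHS)
B. LHS = 343, RHS = 343 → holds here (LHS = RHS)
C. LHS = 133, RHS = 133 → holds here (LHS = RHS)

Answer: A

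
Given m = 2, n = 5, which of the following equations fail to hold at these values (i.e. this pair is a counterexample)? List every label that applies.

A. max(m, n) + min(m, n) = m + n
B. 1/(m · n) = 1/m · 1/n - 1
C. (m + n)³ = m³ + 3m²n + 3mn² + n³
B

Evaluating each claim at the given values:
A. LHS = 7, RHS = 7 → holds here (LHS = RHS)
B. LHS = 1/10, RHS = -9/10 → fails here (LHS ≠ RHS)
C. LHS = 343, RHS = 343 → holds here (LHS = RHS)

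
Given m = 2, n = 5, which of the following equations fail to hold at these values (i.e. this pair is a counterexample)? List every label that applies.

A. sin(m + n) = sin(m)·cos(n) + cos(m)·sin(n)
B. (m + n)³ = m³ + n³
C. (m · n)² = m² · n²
Evaluating each claim at the given values:
A. LHS = sin(7) ≈ 0.657, RHS = sin(2)·cos(5) + sin(5)·cos(2) ≈ 0.657 → holds here (LHS = RHS)
B. LHS = 343, RHS = 133 → fails here (LHS ≠ RHS)
C. LHS = 100, RHS = 100 → holds here (LHS = RHS)

Answer: B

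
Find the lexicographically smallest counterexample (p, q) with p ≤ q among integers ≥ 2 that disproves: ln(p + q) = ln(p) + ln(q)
(p, q) = (2, 3)

Substituting (2, 3) into the claim:
LHS = ln(2 + 3) = ln(5) ≈ 1.609
RHS = ln(2) + ln(3) ≈ 1.792

Since LHS ≠ RHS, this pair disproves the claim, and no lexicographically smaller pair (p ≤ q, integers ≥ 2) does.

For instance (3, 4) is also a counterexample (LHS = ln(7) ≈ 1.946, RHS = ln(3) + ln(4) ≈ 2.485), but it's lexicographically larger.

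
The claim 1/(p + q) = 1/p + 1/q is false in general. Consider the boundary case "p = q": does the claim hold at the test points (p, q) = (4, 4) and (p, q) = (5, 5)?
No, fails at both test points

At (4, 4): LHS = 1/8 ≠ RHS = 1/2
At (5, 5): LHS = 1/10 ≠ RHS = 2/5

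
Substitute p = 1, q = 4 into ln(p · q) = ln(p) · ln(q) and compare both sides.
LHS = ln(1 · 4) = ln(4) ≈ 1.386
RHS = ln(1) · ln(4) = 0

LHS ≠ RHS (they differ by about 1.386), so the equation does not hold here.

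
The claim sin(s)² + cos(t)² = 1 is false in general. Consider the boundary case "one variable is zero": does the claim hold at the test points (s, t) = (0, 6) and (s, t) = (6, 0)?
At (0, 6): LHS = cos(6)² ≈ 0.9219 ≠ RHS = 1
At (6, 0): LHS = sin(6)² + 1 ≈ 1.078 ≠ RHS = 1

Answer: No, fails at both test points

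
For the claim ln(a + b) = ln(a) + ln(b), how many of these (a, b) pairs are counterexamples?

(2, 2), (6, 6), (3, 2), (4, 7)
3

Testing each pair:
(2, 2): LHS = ln(4) ≈ 1.386, RHS = 2·ln(2) ≈ 1.386 → satisfies claim
(6, 6): LHS = ln(12) ≈ 2.485, RHS = 2·ln(6) ≈ 3.584 → counterexample
(3, 2): LHS = ln(5) ≈ 1.609, RHS = ln(2) + ln(3) ≈ 1.792 → counterexample
(4, 7): LHS = ln(11) ≈ 2.398, RHS = ln(4) + ln(7) ≈ 3.332 → counterexample

That makes 3 counterexamples.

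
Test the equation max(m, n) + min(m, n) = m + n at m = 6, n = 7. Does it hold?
Substituting m = 6, n = 7:

LHS = max(6, 7) + min(6, 7) = 13
RHS = 6 + 7 = 13

LHS = RHS, so the equation holds at this point.

Answer: Holds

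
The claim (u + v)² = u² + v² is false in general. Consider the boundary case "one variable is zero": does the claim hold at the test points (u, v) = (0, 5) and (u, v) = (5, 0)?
At (0, 5): LHS = 25, RHS = 25 → equal
At (5, 0): LHS = 25, RHS = 25 → equal

So the claim does hold at both of these boundary points, even though it is not an identity.

Answer: Yes, holds at both test points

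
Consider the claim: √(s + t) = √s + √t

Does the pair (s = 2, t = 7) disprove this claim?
Yes

Substituting s = 2, t = 7:
LHS = √(2 + 7) = 3
RHS = √2 + √7 = √(2) + √(7) ≈ 4.06

Since LHS ≠ RHS, this pair disproves the claim.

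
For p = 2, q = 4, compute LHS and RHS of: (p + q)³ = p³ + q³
LHS = (2 + 4)³ = 216
RHS = 2³ + 4³ = 72

LHS ≠ RHS, so the equation does not hold here.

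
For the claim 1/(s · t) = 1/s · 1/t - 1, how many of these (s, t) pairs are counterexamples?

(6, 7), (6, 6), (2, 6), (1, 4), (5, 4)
5

Testing each pair:
(6, 7): LHS = 1/42, RHS = -41/42 → counterexample
(6, 6): LHS = 1/36, RHS = -35/36 → counterexample
(2, 6): LHS = 1/12, RHS = -11/12 → counterexample
(1, 4): LHS = 1/4, RHS = -3/4 → counterexample
(5, 4): LHS = 1/20, RHS = -19/20 → counterexample

That makes 5 counterexamples.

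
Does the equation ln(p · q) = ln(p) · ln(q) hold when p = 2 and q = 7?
Fails

Substituting p = 2, q = 7:

LHS = ln(2 · 7) = ln(14) ≈ 2.639
RHS = ln(2) · ln(7) ≈ 1.349

LHS ≠ RHS, so the equation does not hold at this point.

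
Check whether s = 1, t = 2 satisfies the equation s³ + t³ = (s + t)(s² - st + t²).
Substituting s = 1, t = 2:

LHS = 1³ + 2³ = 9
RHS = (1 + 2)(1² - 1·2 + 2²) = 9

LHS = RHS, so the equation holds at this point.

Answer: Holds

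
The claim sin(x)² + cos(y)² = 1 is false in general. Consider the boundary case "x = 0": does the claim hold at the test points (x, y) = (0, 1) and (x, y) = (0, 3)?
No, fails at both test points

At (0, 1): LHS = cos(1)² ≈ 0.2919 ≠ RHS = 1
At (0, 3): LHS = cos(3)² ≈ 0.9801 ≠ RHS = 1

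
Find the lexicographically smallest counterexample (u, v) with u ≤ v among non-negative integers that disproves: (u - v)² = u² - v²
Substituting (0, 1) into the claim:
LHS = (0 - 1)² = 1
RHS = 0² - 1² = -1

Since LHS ≠ RHS, this pair disproves the claim, and no lexicographically smaller pair (u ≤ v, non-negative integers) does.

For instance (3, 6) is also a counterexample (LHS = 9, RHS = -27), but it's lexicographically larger.

Answer: (u, v) = (0, 1)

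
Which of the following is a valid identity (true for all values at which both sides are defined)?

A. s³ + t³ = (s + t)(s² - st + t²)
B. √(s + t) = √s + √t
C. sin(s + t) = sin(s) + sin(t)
A: holds — e.g. at (2, 5), both sides equal 133.
B: fails at (5, 5) — LHS = √(10) ≈ 3.162, RHS = 2·√(5) ≈ 4.472.
C: fails at (5, 8) — LHS = sin(13) ≈ 0.4202, RHS = sin(5) + sin(8) ≈ 0.03043.

Answer: A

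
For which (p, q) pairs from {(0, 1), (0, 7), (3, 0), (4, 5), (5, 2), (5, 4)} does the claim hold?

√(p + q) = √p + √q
Testing each pair:
(0, 1): LHS = 1, RHS = 1 → holds
(0, 7): LHS = √(7) ≈ 2.646, RHS = √(7) ≈ 2.646 → holds
(3, 0): LHS = √(3) ≈ 1.732, RHS = √(3) ≈ 1.732 → holds
(4, 5): LHS = 3, RHS = 2 + √(5) ≈ 4.236 → fails
(5, 2): LHS = √(7) ≈ 2.646, RHS = √(2) + √(5) ≈ 3.65 → fails
(5, 4): LHS = 3, RHS = 2 + √(5) ≈ 4.236 → fails

3 of 6 pairs satisfy the claim.

Answer: (0, 1), (0, 7), (3, 0)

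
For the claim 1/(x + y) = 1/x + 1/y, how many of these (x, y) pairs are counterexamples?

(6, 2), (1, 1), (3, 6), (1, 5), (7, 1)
5

Testing each pair:
(6, 2): LHS = 1/8, RHS = 2/3 → counterexample
(1, 1): LHS = 1/2, RHS = 2 → counterexample
(3, 6): LHS = 1/9, RHS = 1/2 → counterexample
(1, 5): LHS = 1/6, RHS = 6/5 → counterexample
(7, 1): LHS = 1/8, RHS = 8/7 → counterexample

That makes 5 counterexamples.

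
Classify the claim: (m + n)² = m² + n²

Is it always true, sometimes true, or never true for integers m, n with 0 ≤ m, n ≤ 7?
Sometimes true

It holds at (m, n) = (5, 0) (both sides equal 25), but fails at (m, n) = (3, 1) (LHS = 16, RHS = 10).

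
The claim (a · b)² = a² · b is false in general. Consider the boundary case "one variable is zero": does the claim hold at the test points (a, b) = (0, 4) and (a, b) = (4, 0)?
At (0, 4): LHS = 0, RHS = 0 → equal
At (4, 0): LHS = 0, RHS = 0 → equal

So the claim does hold at both of these boundary points, even though it is not an identity.

Answer: Yes, holds at both test points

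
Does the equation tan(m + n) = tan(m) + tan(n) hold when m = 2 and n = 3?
Fails

Substituting m = 2, n = 3:

LHS = tan(2 + 3) = tan(5) ≈ -3.381
RHS = tan(2) + tan(3) ≈ -2.328

LHS ≠ RHS, so the equation does not hold at this point.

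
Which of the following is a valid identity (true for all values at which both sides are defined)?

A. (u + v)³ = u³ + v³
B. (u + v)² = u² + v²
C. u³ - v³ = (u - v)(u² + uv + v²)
C

A: fails at (3, 7) — LHS = 1000, RHS = 370.
B: fails at (1, 3) — LHS = 16, RHS = 10.
C: holds — e.g. at (4, 6), both sides equal -152.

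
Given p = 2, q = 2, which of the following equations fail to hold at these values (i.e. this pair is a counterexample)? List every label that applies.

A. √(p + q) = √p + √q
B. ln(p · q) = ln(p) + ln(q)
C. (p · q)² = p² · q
A, C

Evaluating each claim at the given values:
A. LHS = 2, RHS = 2·√(2) ≈ 2.828 → fails here (LHS ≠ RHS)
B. LHS = ln(4) ≈ 1.386, RHS = 2·ln(2) ≈ 1.386 → holds here (LHS = RHS)
C. LHS = 16, RHS = 8 → fails here (LHS ≠ RHS)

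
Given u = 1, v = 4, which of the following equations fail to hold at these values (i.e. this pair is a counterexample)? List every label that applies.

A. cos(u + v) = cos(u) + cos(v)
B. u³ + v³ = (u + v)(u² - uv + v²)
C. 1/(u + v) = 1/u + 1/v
Evaluating each claim at the given values:
A. LHS = cos(5) ≈ 0.2837, RHS = cos(4) + cos(1) ≈ -0.1133 → fails here (LHS ≠ RHS)
B. LHS = 65, RHS = 65 → holds here (LHS = RHS)
C. LHS = 1/5, RHS = 5/4 → fails here (LHS ≠ RHS)

Answer: A, C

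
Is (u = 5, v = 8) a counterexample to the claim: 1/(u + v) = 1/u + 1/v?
Yes

Substituting u = 5, v = 8:
LHS = 1/(5 + 8) = 1/13
RHS = 1/5 + 1/8 = 13/40

Since LHS ≠ RHS, this pair disproves the claim.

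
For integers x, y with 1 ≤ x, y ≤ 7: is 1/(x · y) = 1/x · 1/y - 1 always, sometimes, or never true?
Never true

The claim fails for every pair in the range. For instance at (x, y) = (6, 4): LHS = 1/24, RHS = -23/24.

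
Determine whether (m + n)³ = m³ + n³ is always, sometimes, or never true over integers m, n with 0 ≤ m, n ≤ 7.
Sometimes true

It holds at (m, n) = (1, 0) (both sides equal 1), but fails at (m, n) = (3, 3) (LHS = 216, RHS = 54).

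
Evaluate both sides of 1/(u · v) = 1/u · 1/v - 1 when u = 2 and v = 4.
LHS = 1/(2 · 4) = 1/8
RHS = 1/2 · 1/4 - 1 = -7/8

LHS ≠ RHS, so the equation does not hold here.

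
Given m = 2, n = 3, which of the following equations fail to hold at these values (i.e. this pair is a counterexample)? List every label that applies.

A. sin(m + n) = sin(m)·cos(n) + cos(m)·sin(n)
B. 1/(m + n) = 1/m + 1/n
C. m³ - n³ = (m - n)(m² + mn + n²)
Evaluating each claim at the given values:
A. LHS = sin(5) ≈ -0.9589, RHS = sin(2)·cos(3) + sin(3)·cos(2) ≈ -0.9589 → holds here (LHS = RHS)
B. LHS = 1/5, RHS = 5/6 → fails here (LHS ≠ RHS)
C. LHS = -19, RHS = -19 → holds here (LHS = RHS)

Answer: B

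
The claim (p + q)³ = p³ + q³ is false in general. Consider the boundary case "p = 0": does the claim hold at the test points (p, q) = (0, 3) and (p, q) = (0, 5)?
At (0, 3): LHS = 27, RHS = 27 → equal
At (0, 5): LHS = 125, RHS = 125 → equal

So the claim does hold at both of these boundary points, even though it is not an identity.

Answer: Yes, holds at both test points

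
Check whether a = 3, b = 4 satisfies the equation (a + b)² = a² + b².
Substituting a = 3, b = 4:

LHS = (3 + 4)² = 49
RHS = 3² + 4² = 25

LHS ≠ RHS, so the equation does not hold at this point.

Answer: Fails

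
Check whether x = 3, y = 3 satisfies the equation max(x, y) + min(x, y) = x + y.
Holds

Substituting x = 3, y = 3:

LHS = max(3, 3) + min(3, 3) = 6
RHS = 3 + 3 = 6

LHS = RHS, so the equation holds at this point.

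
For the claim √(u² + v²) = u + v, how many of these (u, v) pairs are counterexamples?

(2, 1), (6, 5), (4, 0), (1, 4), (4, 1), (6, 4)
Testing each pair:
(2, 1): LHS = √(5) ≈ 2.236, RHS = 3 → counterexample
(6, 5): LHS = √(61) ≈ 7.81, RHS = 11 → counterexample
(4, 0): LHS = 4, RHS = 4 → satisfies claim
(1, 4): LHS = √(17) ≈ 4.123, RHS = 5 → counterexample
(4, 1): LHS = √(17) ≈ 4.123, RHS = 5 → counterexample
(6, 4): LHS = 2·√(13) ≈ 7.211, RHS = 10 → counterexample

That makes 5 counterexamples.

Answer: 5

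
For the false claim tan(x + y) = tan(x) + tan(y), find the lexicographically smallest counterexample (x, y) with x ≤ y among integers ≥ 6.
Substituting (6, 6) into the claim:
LHS = tan(6 + 6) = tan(12) ≈ -0.6359
RHS = tan(6) + tan(6) = 2·tan(6) ≈ -0.582

Since LHS ≠ RHS, this pair disproves the claim, and no lexicographically smaller pair (x ≤ y, integers ≥ 6) does.

For instance (6, 8) is also a counterexample (LHS = tan(14) ≈ 7.245, RHS = tan(8) + tan(6) ≈ -7.091), but it's lexicographically larger.

Answer: (x, y) = (6, 6)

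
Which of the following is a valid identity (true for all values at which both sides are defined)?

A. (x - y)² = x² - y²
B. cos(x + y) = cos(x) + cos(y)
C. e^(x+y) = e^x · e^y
C

A: fails at (1, 4) — LHS = 9, RHS = -15.
B: fails at (6, 7) — LHS = cos(13) ≈ 0.9074, RHS = cos(7) + cos(6) ≈ 1.714.
C: holds — e.g. at (2, 4), both sides equal e^6 ≈ 403.4.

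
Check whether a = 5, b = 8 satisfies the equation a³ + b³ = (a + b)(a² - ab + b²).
Holds

Substituting a = 5, b = 8:

LHS = 5³ + 8³ = 637
RHS = (5 + 8)(5² - 5·8 + 8²) = 637

LHS = RHS, so the equation holds at this point.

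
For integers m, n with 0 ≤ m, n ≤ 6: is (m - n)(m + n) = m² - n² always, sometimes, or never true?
The identity holds for every pair in the range. For instance at (m, n) = (1, 2): both sides equal -3.

Answer: Always true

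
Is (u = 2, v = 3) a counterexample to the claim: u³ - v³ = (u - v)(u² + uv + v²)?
No

Substituting u = 2, v = 3:
LHS = 2³ - 3³ = -19
RHS = (2 - 3)(2² + 2·3 + 3²) = -19

The sides agree, so this pair does not disprove the claim.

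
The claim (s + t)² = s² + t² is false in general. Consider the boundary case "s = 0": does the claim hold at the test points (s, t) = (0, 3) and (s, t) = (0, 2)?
At (0, 3): LHS = 9, RHS = 9 → equal
At (0, 2): LHS = 4, RHS = 4 → equal

So the claim does hold at both of these boundary points, even though it is not an identity.

Answer: Yes, holds at both test points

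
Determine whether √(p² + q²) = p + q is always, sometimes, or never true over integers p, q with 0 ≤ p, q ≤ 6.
Sometimes true

It holds at (p, q) = (0, 5) (both sides equal 5), but fails at (p, q) = (6, 4) (LHS = 2·√(13) ≈ 7.211, RHS = 10).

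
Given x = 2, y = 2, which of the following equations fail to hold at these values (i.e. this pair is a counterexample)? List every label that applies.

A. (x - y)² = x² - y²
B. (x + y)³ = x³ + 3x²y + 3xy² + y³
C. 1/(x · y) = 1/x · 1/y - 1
C

Evaluating each claim at the given values:
A. LHS = 0, RHS = 0 → holds here (LHS = RHS)
B. LHS = 64, RHS = 64 → holds here (LHS = RHS)
C. LHS = 1/4, RHS = -3/4 → fails here (LHS ≠ RHS)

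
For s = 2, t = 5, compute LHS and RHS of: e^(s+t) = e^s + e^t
LHS = e^(2+5) = e^7 ≈ 1097
RHS = e^2 + e^5 ≈ 155.8

LHS ≠ RHS (they differ by about 940.8), so the equation does not hold here.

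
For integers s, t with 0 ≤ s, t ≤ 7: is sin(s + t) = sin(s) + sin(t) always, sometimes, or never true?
It holds at (s, t) = (0, 7) (both sides equal sin(7) ≈ 0.657), but fails at (s, t) = (4, 2) (LHS = sin(6) ≈ -0.2794, RHS = sin(4) + sin(2) ≈ 0.1525).

Answer: Sometimes true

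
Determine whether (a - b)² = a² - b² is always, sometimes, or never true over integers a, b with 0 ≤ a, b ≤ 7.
It holds at (a, b) = (7, 7) (both sides equal 0), but fails at (a, b) = (7, 4) (LHS = 9, RHS = 33).

Answer: Sometimes true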